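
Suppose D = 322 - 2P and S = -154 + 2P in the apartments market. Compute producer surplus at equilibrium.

Equilibrium: 322 - 2P = -154 + 2P gives P* = 119, Q* = 84.
Supply starts at P = 77 (where S = 0).
PS = ½(119 − 77)(84) = 1764.

Producer surplus = 1764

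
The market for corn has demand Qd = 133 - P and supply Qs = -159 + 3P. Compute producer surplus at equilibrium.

Producer surplus = 600

Equilibrium: 133 - P = -159 + 3P gives P* = 73, Q* = 60.
Supply starts at P = 53 (where Qs = 0).
PS = ½(73 − 53)(60) = 600.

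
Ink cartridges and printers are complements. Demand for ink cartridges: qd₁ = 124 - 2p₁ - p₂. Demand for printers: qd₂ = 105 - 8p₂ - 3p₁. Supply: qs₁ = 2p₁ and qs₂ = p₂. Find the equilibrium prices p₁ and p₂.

p₁ = 337/11, p₂ = 16/11

Market 1: 124 - 2p₁ - p₂ = 2p₁ → 4p₁ + p₂ = 124.
Market 2: 9p₂ + 3p₁ = 105.
Eliminating p₂: 9×(1) − 1×(2) gives 33p₁ = 1011, so p₁ = 337/11.
Back-substitute into (2): p₂ = (105 − 3×337/11) / 9 = 16/11.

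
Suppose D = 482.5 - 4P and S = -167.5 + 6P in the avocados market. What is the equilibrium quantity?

Set D = S: 482.5 - 4P = -167.5 + 6P.
650 = 10P, so P* = 65.
Q* = 482.5 − 4(65) = 222.5.

Q* = 222.5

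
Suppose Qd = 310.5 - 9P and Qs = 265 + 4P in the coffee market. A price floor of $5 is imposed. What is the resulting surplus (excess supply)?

Surplus = 19.5

Equilibrium price would be P* = 3.5, so the floor at 5 binds.
At P = 5: Qd = 265.5, Qs = 285.
Surplus = 285 − 265.5 = 19.5.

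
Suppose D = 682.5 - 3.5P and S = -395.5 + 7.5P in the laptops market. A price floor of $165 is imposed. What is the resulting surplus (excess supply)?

Surplus = 737

Equilibrium price would be P* = 98, so the floor at 165 binds.
At P = 165: D = 105, S = 842.
Surplus = 842 − 105 = 737.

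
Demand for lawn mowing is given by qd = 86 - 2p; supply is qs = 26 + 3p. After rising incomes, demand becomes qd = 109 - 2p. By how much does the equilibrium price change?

Original equilibrium: p* = 12, q* = 62.
New equilibrium: 109 - 2p = 26 + 3p, so 83 = 5p and p' = 16.6; q' = 109 − 2(16.6) = 75.8.
Change in price: 16.6 − 12 = 4.6.

Δp = 4.6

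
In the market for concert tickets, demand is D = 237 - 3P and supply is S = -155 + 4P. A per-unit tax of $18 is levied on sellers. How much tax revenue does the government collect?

Tax revenue = 4806/7

Pre-tax equilibrium: P* = 56, Q* = 69.
Tax on sellers shifts supply to S = -155 + 4(P − 18) = -227 + 4P.
237 - 3P = -227 + 4P gives buyer price Pb = 464/7; sellers receive Ps = 464/7 − 18 = 338/7.
New quantity: Q = 237 − 3(464/7) = 267/7.
Revenue = 18 × 267/7 = 4806/7.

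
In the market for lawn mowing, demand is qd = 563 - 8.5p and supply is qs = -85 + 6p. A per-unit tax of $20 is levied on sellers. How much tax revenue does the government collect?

Tax revenue = 65420/29

Pre-tax equilibrium: p* = 1296/29, q* = 5311/29.
Tax on sellers shifts supply to qs = -85 + 6(p − 20) = -205 + 6p.
563 - 8.5p = -205 + 6p gives buyer price pb = 1536/29; sellers receive ps = 1536/29 − 20 = 956/29.
New quantity: q = 563 − 8.5(1536/29) = 3271/29.
Revenue = 20 × 3271/29 = 65420/29.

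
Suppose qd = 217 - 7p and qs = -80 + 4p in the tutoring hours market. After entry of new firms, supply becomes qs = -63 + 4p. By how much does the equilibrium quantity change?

Δq = 119/11

Original equilibrium: p* = 27, q* = 28.
New equilibrium: 217 - 7p = -63 + 4p, so 280 = 11p and p' = 280/11; q' = 217 − 7(280/11) = 427/11.
Change in quantity: 427/11 − 28 = 119/11.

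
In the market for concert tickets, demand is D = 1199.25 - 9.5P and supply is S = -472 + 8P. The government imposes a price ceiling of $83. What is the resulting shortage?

Shortage = 218.75

Equilibrium price would be P* = 95.5, so the ceiling at 83 binds.
At P = 83: D = 1199.25 − 9.5(83) = 410.75, S = -472 + 8(83) = 192.
Shortage = 410.75 − 192 = 218.75.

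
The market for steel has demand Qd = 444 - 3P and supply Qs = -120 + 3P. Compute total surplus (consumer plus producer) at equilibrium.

Total surplus = 8748

Equilibrium: 444 - 3P = -120 + 3P gives P* = 94, Q* = 162.
Demand choke price: P = 148; supply starts at P = 40.
CS = ½(148 − 94)(162) = 4374; PS = ½(94 − 40)(162) = 4374.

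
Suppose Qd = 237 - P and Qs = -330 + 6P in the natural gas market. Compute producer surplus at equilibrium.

Equilibrium: 237 - P = -330 + 6P gives P* = 81, Q* = 156.
Supply starts at P = 55 (where Qs = 0).
PS = ½(81 − 55)(156) = 2028.

Producer surplus = 2028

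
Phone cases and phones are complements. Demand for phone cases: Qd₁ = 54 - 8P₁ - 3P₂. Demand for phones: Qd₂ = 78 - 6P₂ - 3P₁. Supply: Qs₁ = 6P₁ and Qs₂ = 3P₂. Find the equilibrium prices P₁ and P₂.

P₁ = 28/13, P₂ = 310/39

Market 1: 54 - 8P₁ - 3P₂ = 6P₁ → 14P₁ + 3P₂ = 54.
Market 2: 9P₂ + 3P₁ = 78.
Eliminating P₂: 9×(1) − 3×(2) gives 117P₁ = 252, so P₁ = 28/13.
Back-substitute into (2): P₂ = (78 − 3×28/13) / 9 = 310/39.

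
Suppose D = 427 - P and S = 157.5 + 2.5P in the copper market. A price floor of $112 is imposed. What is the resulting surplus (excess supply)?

Surplus = 122.5

Equilibrium price would be P* = 77, so the floor at 112 binds.
At P = 112: D = 315, S = 437.5.
Surplus = 437.5 − 315 = 122.5.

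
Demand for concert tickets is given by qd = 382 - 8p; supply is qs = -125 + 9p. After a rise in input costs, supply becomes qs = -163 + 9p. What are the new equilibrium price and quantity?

Original equilibrium: p* = 507/17, q* = 2438/17.
New equilibrium: 382 - 8p = -163 + 9p, so 545 = 17p and p' = 545/17; q' = 382 − 8(545/17) = 2134/17.

p' = 545/17, q' = 2134/17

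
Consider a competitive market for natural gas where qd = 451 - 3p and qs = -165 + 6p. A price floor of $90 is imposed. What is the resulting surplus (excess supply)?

Equilibrium price would be p* = 616/9, so the floor at 90 binds.
At p = 90: qd = 181, qs = 375.
Surplus = 375 − 181 = 194.

Surplus = 194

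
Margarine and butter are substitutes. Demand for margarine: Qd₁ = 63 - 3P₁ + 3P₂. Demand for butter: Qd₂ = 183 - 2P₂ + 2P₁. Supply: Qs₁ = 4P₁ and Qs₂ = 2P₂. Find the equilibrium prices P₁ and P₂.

P₁ = 801/22, P₂ = 1407/22

Market 1: 63 - 3P₁ + 3P₂ = 4P₁ → 7P₁ - 3P₂ = 63.
Market 2: 4P₂ - 2P₁ = 183.
Eliminating P₂: 4×(1) + 3×(2) gives 22P₁ = 801, so P₁ = 801/22.
Back-substitute into (2): P₂ = (183 + 2×801/22) / 4 = 1407/22.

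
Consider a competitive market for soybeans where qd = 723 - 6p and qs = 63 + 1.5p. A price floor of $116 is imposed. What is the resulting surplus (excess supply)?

Equilibrium price would be p* = 88, so the floor at 116 binds.
At p = 116: qd = 27, qs = 237.
Surplus = 237 − 27 = 210.

Surplus = 210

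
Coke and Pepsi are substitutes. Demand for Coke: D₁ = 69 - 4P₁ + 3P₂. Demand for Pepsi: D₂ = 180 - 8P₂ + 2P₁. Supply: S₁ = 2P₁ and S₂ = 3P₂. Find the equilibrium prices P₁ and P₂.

P₁ = 21.65, P₂ = 20.3

Market 1: 69 - 4P₁ + 3P₂ = 2P₁ → 6P₁ - 3P₂ = 69.
Market 2: 11P₂ - 2P₁ = 180.
Eliminating P₂: 11×(1) + 3×(2) gives 60P₁ = 1299, so P₁ = 21.65.
Back-substitute into (2): P₂ = (180 + 2×21.65) / 11 = 20.3.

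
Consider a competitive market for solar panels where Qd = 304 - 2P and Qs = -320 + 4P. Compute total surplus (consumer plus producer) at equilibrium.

Equilibrium: 304 - 2P = -320 + 4P gives P* = 104, Q* = 96.
Demand choke price: P = 152; supply starts at P = 80.
CS = ½(152 − 104)(96) = 2304; PS = ½(104 − 80)(96) = 1152.

Total surplus = 3456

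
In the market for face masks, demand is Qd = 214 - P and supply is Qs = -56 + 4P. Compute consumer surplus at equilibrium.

Consumer surplus = 12800

Equilibrium: 214 - P = -56 + 4P gives P* = 54, Q* = 160.
Demand choke price (Qd = 0): P = 214.
CS = ½(214 − 54)(160) = 12800.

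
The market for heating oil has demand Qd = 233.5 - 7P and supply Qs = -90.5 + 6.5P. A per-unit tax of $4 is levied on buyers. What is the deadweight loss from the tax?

Deadweight loss = 728/27

Pre-tax equilibrium: P* = 24, Q* = 65.5.
Tax on buyers shifts demand to Qd = 233.5 − 7(P + 4) = 205.5 - 7P.
205.5 - 7P = -90.5 + 6.5P gives seller price Ps = 592/27; buyers pay Pb = 592/27 + 4 = 700/27.
New quantity: Q = 233.5 − 7(700/27) = 2809/54.
DWL = ½ × 4 × (65.5 − 2809/54) = 728/27.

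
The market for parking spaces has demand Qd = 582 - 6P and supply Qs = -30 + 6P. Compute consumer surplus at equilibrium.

Consumer surplus = 6348

Equilibrium: 582 - 6P = -30 + 6P gives P* = 51, Q* = 276.
Demand choke price (Qd = 0): P = 97.
CS = ½(97 − 51)(276) = 6348.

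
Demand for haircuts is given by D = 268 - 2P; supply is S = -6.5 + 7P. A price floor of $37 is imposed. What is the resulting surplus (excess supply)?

Equilibrium price would be P* = 30.5, so the floor at 37 binds.
At P = 37: D = 194, S = 252.5.
Surplus = 252.5 − 194 = 58.5.

Surplus = 58.5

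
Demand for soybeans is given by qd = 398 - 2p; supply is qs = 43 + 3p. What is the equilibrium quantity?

q* = 256

Set qd = qs: 398 - 2p = 43 + 3p.
355 = 5p, so p* = 71.
q* = 398 − 2(71) = 256.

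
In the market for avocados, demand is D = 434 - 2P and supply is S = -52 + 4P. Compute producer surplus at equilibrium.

Producer surplus = 9248

Equilibrium: 434 - 2P = -52 + 4P gives P* = 81, Q* = 272.
Supply starts at P = 13 (where S = 0).
PS = ½(81 − 13)(272) = 9248.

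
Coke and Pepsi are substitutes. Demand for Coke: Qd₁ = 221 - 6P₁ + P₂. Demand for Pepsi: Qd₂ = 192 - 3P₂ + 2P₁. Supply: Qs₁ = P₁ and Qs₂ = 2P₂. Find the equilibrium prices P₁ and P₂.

Market 1: 221 - 6P₁ + P₂ = P₁ → 7P₁ - P₂ = 221.
Market 2: 5P₂ - 2P₁ = 192.
Eliminating P₂: 5×(1) + 1×(2) gives 33P₁ = 1297, so P₁ = 1297/33.
Back-substitute into (2): P₂ = (192 + 2×1297/33) / 5 = 1786/33.

P₁ = 1297/33, P₂ = 1786/33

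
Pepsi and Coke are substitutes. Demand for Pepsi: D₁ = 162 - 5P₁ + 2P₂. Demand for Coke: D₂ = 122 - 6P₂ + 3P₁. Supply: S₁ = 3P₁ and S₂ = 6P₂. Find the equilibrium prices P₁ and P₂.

Market 1: 162 - 5P₁ + 2P₂ = 3P₁ → 8P₁ - 2P₂ = 162.
Market 2: 12P₂ - 3P₁ = 122.
Eliminating P₂: 12×(1) + 2×(2) gives 90P₁ = 2188, so P₁ = 1094/45.
Back-substitute into (2): P₂ = (122 + 3×1094/45) / 12 = 731/45.

P₁ = 1094/45, P₂ = 731/45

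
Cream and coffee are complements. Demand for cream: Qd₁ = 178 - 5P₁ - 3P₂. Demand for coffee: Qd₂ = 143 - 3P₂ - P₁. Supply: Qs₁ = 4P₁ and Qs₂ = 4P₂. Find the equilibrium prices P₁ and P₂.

Market 1: 178 - 5P₁ - 3P₂ = 4P₁ → 9P₁ + 3P₂ = 178.
Market 2: 7P₂ + P₁ = 143.
Eliminating P₂: 7×(1) − 3×(2) gives 60P₁ = 817, so P₁ = 817/60.
Back-substitute into (2): P₂ = (143 − 1×817/60) / 7 = 1109/60.

P₁ = 817/60, P₂ = 1109/60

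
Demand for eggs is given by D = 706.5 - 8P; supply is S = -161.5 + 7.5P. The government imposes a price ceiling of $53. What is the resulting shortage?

Equilibrium price would be P* = 56, so the ceiling at 53 binds.
At P = 53: D = 706.5 − 8(53) = 282.5, S = -161.5 + 7.5(53) = 236.
Shortage = 282.5 − 236 = 46.5.

Shortage = 46.5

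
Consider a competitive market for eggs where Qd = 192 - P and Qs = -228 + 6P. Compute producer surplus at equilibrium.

Equilibrium: 192 - P = -228 + 6P gives P* = 60, Q* = 132.
Supply starts at P = 38 (where Qs = 0).
PS = ½(60 − 38)(132) = 1452.

Producer surplus = 1452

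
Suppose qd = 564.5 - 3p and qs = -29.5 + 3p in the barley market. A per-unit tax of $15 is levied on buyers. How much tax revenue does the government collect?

Tax revenue = 3675

Pre-tax equilibrium: p* = 99, q* = 267.5.
Tax on buyers shifts demand to qd = 564.5 − 3(p + 15) = 519.5 - 3p.
519.5 - 3p = -29.5 + 3p gives seller price ps = 91.5; buyers pay pb = 91.5 + 15 = 106.5.
New quantity: q = 564.5 − 3(106.5) = 245.
Revenue = 15 × 245 = 3675.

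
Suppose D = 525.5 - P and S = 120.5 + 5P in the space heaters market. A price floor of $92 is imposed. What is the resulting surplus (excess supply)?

Equilibrium price would be P* = 67.5, so the floor at 92 binds.
At P = 92: D = 433.5, S = 580.5.
Surplus = 580.5 − 433.5 = 147.

Surplus = 147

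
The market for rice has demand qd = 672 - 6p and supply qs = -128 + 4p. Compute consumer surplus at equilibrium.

Consumer surplus = 3072

Equilibrium: 672 - 6p = -128 + 4p gives p* = 80, q* = 192.
Demand choke price (qd = 0): p = 112.
CS = ½(112 − 80)(192) = 3072.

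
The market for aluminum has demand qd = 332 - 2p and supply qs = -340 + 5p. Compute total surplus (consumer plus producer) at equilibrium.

Total surplus = 6860

Equilibrium: 332 - 2p = -340 + 5p gives p* = 96, q* = 140.
Demand choke price: p = 166; supply starts at p = 68.
CS = ½(166 − 96)(140) = 4900; PS = ½(96 − 68)(140) = 1960.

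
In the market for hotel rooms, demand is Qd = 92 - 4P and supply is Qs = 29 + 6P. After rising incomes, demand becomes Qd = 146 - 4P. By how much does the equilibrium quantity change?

ΔQ = 32.4

Original equilibrium: P* = 6.3, Q* = 66.8.
New equilibrium: 146 - 4P = 29 + 6P, so 117 = 10P and P' = 11.7; Q' = 146 − 4(11.7) = 99.2.
Change in quantity: 99.2 − 66.8 = 32.4.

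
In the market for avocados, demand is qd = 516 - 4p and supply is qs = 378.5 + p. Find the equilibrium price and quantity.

Set qd = qs: 516 - 4p = 378.5 + p.
137.5 = 5p, so p* = 27.5.
q* = 516 − 4(27.5) = 406.

p* = 27.5, q* = 406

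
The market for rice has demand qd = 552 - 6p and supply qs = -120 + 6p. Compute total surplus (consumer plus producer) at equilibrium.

Equilibrium: 552 - 6p = -120 + 6p gives p* = 56, q* = 216.
Demand choke price: p = 92; supply starts at p = 20.
CS = ½(92 − 56)(216) = 3888; PS = ½(56 − 20)(216) = 3888.

Total surplus = 7776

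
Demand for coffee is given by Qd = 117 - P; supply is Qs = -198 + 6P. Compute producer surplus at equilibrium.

Equilibrium: 117 - P = -198 + 6P gives P* = 45, Q* = 72.
Supply starts at P = 33 (where Qs = 0).
PS = ½(45 − 33)(72) = 432.

Producer surplus = 432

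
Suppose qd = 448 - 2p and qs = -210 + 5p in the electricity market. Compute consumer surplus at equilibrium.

Consumer surplus = 16900

Equilibrium: 448 - 2p = -210 + 5p gives p* = 94, q* = 260.
Demand choke price (qd = 0): p = 224.
CS = ½(224 − 94)(260) = 16900.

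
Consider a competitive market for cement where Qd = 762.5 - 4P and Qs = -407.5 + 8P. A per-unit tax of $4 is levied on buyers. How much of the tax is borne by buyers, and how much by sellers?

Pre-tax equilibrium: P* = 97.5, Q* = 372.5.
Tax on buyers shifts demand to Qd = 762.5 − 4(P + 4) = 746.5 - 4P.
746.5 - 4P = -407.5 + 8P gives seller price Ps = 577/6; buyers pay Pb = 577/6 + 4 = 601/6.
New quantity: Q = 762.5 − 4(601/6) = 2171/6.
Buyer burden = 601/6 − 97.5 = 8/3; seller burden = 97.5 − 577/6 = 4/3.

Buyers bear 8/3, sellers bear 4/3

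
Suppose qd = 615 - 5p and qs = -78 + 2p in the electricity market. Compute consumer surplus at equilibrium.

Equilibrium: 615 - 5p = -78 + 2p gives p* = 99, q* = 120.
Demand choke price (qd = 0): p = 123.
CS = ½(123 − 99)(120) = 1440.

Consumer surplus = 1440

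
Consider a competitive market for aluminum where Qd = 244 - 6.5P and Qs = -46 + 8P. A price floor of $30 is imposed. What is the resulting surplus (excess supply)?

Surplus = 145

Equilibrium price would be P* = 20, so the floor at 30 binds.
At P = 30: Qd = 49, Qs = 194.
Surplus = 194 − 49 = 145.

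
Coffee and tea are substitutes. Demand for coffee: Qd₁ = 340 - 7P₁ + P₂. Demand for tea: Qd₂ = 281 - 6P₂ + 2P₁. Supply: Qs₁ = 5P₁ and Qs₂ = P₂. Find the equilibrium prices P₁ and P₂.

P₁ = 2661/82, P₂ = 2026/41

Market 1: 340 - 7P₁ + P₂ = 5P₁ → 12P₁ - P₂ = 340.
Market 2: 7P₂ - 2P₁ = 281.
Eliminating P₂: 7×(1) + 1×(2) gives 82P₁ = 2661, so P₁ = 2661/82.
Back-substitute into (2): P₂ = (281 + 2×2661/82) / 7 = 2026/41.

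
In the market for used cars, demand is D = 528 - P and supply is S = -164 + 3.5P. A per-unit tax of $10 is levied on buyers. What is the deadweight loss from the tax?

Pre-tax equilibrium: P* = 1384/9, Q* = 3368/9.
Tax on buyers shifts demand to D = 528 − 1(P + 10) = 518 - P.
518 - P = -164 + 3.5P gives seller price Ps = 1364/9; buyers pay Pb = 1364/9 + 10 = 1454/9.
New quantity: Q = 528 − 1(1454/9) = 3298/9.
DWL = ½ × 10 × (3368/9 − 3298/9) = 350/9.

Deadweight loss = 350/9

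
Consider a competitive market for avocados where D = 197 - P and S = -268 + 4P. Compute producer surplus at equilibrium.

Producer surplus = 1352

Equilibrium: 197 - P = -268 + 4P gives P* = 93, Q* = 104.
Supply starts at P = 67 (where S = 0).
PS = ½(93 − 67)(104) = 1352.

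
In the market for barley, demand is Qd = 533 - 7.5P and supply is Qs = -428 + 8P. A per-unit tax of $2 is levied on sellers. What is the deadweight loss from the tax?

Deadweight loss = 240/31

Pre-tax equilibrium: P* = 62, Q* = 68.
Tax on sellers shifts supply to Qs = -428 + 8(P − 2) = -444 + 8P.
533 - 7.5P = -444 + 8P gives buyer price Pb = 1954/31; sellers receive Ps = 1954/31 − 2 = 1892/31.
New quantity: Q = 533 − 7.5(1954/31) = 1868/31.
DWL = ½ × 2 × (68 − 1868/31) = 240/31.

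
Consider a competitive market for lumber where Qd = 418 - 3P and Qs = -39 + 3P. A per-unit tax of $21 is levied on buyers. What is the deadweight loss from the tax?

Deadweight loss = 330.75

Pre-tax equilibrium: P* = 457/6, Q* = 189.5.
Tax on buyers shifts demand to Qd = 418 − 3(P + 21) = 355 - 3P.
355 - 3P = -39 + 3P gives seller price Ps = 197/3; buyers pay Pb = 197/3 + 21 = 260/3.
New quantity: Q = 418 − 3(260/3) = 158.
DWL = ½ × 21 × (189.5 − 158) = 330.75.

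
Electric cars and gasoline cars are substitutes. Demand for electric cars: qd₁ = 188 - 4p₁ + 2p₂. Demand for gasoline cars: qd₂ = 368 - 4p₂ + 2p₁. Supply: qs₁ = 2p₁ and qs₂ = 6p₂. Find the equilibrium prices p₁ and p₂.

Market 1: 188 - 4p₁ + 2p₂ = 2p₁ → 6p₁ - 2p₂ = 188.
Market 2: 10p₂ - 2p₁ = 368.
Eliminating p₂: 10×(1) + 2×(2) gives 56p₁ = 2616, so p₁ = 327/7.
Back-substitute into (2): p₂ = (368 + 2×327/7) / 10 = 323/7.

p₁ = 327/7, p₂ = 323/7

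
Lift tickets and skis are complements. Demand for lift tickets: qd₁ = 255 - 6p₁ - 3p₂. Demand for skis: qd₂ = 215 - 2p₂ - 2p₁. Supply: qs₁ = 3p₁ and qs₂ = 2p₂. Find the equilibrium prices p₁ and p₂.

p₁ = 12.5, p₂ = 47.5

Market 1: 255 - 6p₁ - 3p₂ = 3p₁ → 9p₁ + 3p₂ = 255.
Market 2: 4p₂ + 2p₁ = 215.
Eliminating p₂: 4×(1) − 3×(2) gives 30p₁ = 375, so p₁ = 12.5.
Back-substitute into (2): p₂ = (215 − 2×12.5) / 4 = 47.5.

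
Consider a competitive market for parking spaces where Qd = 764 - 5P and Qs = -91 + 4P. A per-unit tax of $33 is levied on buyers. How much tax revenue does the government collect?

Pre-tax equilibrium: P* = 95, Q* = 289.
Tax on buyers shifts demand to Qd = 764 − 5(P + 33) = 599 - 5P.
599 - 5P = -91 + 4P gives seller price Ps = 230/3; buyers pay Pb = 230/3 + 33 = 329/3.
New quantity: Q = 764 − 5(329/3) = 647/3.
Revenue = 33 × 647/3 = 7117.

Tax revenue = 7117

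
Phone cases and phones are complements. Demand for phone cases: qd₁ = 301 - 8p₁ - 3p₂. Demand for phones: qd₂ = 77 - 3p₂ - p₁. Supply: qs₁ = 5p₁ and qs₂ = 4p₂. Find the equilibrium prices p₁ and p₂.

Market 1: 301 - 8p₁ - 3p₂ = 5p₁ → 13p₁ + 3p₂ = 301.
Market 2: 7p₂ + p₁ = 77.
Eliminating p₂: 7×(1) − 3×(2) gives 88p₁ = 1876, so p₁ = 469/22.
Back-substitute into (2): p₂ = (77 − 1×469/22) / 7 = 175/22.

p₁ = 469/22, p₂ = 175/22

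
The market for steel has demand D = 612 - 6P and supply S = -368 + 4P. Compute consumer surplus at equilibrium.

Consumer surplus = 48

Equilibrium: 612 - 6P = -368 + 4P gives P* = 98, Q* = 24.
Demand choke price (D = 0): P = 102.
CS = ½(102 − 98)(24) = 48.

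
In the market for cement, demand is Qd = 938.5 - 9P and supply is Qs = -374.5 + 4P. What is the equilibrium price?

P* = 101

Set Qd = Qs: 938.5 - 9P = -374.5 + 4P.
1313 = 13P, so P* = 101.
Q* = 938.5 − 9(101) = 29.5.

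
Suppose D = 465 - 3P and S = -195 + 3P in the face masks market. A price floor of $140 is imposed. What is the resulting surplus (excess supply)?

Surplus = 180

Equilibrium price would be P* = 110, so the floor at 140 binds.
At P = 140: D = 45, S = 225.
Surplus = 225 − 45 = 180.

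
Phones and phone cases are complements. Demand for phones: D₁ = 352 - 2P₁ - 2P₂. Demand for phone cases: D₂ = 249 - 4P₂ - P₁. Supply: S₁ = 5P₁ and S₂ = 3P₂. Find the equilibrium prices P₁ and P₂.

Market 1: 352 - 2P₁ - 2P₂ = 5P₁ → 7P₁ + 2P₂ = 352.
Market 2: 7P₂ + P₁ = 249.
Eliminating P₂: 7×(1) − 2×(2) gives 47P₁ = 1966, so P₁ = 1966/47.
Back-substitute into (2): P₂ = (249 − 1×1966/47) / 7 = 1391/47.

P₁ = 1966/47, P₂ = 1391/47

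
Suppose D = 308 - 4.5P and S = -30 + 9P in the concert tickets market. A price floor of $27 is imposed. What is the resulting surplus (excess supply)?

Surplus = 26.5

Equilibrium price would be P* = 676/27, so the floor at 27 binds.
At P = 27: D = 186.5, S = 213.
Surplus = 213 − 186.5 = 26.5.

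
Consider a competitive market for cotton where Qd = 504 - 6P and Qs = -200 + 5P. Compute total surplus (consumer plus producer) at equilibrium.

Equilibrium: 504 - 6P = -200 + 5P gives P* = 64, Q* = 120.
Demand choke price: P = 84; supply starts at P = 40.
CS = ½(84 − 64)(120) = 1200; PS = ½(64 − 40)(120) = 1440.

Total surplus = 2640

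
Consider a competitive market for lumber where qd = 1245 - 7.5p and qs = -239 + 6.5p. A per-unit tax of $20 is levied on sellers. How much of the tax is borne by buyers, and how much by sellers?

Buyers bear 65/7, sellers bear 75/7

Pre-tax equilibrium: p* = 106, q* = 450.
Tax on sellers shifts supply to qs = -239 + 6.5(p − 20) = -369 + 6.5p.
1245 - 7.5p = -369 + 6.5p gives buyer price pb = 807/7; sellers receive ps = 807/7 − 20 = 667/7.
New quantity: q = 1245 − 7.5(807/7) = 5325/14.
Buyer burden = 807/7 − 106 = 65/7; seller burden = 106 − 667/7 = 75/7.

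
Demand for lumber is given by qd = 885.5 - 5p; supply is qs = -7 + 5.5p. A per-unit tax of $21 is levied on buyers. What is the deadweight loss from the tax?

Deadweight loss = 577.5

Pre-tax equilibrium: p* = 85, q* = 460.5.
Tax on buyers shifts demand to qd = 885.5 − 5(p + 21) = 780.5 - 5p.
780.5 - 5p = -7 + 5.5p gives seller price ps = 75; buyers pay pb = 75 + 21 = 96.
New quantity: q = 885.5 − 5(96) = 405.5.
DWL = ½ × 21 × (460.5 − 405.5) = 577.5.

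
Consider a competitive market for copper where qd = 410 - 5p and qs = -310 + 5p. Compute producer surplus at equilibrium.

Equilibrium: 410 - 5p = -310 + 5p gives p* = 72, q* = 50.
Supply starts at p = 62 (where qs = 0).
PS = ½(72 − 62)(50) = 250.

Producer surplus = 250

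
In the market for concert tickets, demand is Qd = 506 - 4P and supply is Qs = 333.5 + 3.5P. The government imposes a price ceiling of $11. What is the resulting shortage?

Equilibrium price would be P* = 23, so the ceiling at 11 binds.
At P = 11: Qd = 506 − 4(11) = 462, Qs = 333.5 + 3.5(11) = 372.
Shortage = 462 − 372 = 90.

Shortage = 90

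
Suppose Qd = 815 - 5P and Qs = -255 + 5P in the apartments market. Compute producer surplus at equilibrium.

Producer surplus = 7840

Equilibrium: 815 - 5P = -255 + 5P gives P* = 107, Q* = 280.
Supply starts at P = 51 (where Qs = 0).
PS = ½(107 − 51)(280) = 7840.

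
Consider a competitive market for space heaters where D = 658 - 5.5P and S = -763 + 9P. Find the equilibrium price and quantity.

Set D = S: 658 - 5.5P = -763 + 9P.
1421 = 14.5P, so P* = 98.
Q* = 658 − 5.5(98) = 119.

P* = 98, Q* = 119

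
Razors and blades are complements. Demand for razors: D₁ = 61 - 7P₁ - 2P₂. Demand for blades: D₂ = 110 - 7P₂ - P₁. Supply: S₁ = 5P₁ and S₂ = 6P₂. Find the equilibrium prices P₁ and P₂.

Market 1: 61 - 7P₁ - 2P₂ = 5P₁ → 12P₁ + 2P₂ = 61.
Market 2: 13P₂ + P₁ = 110.
Eliminating P₂: 13×(1) − 2×(2) gives 154P₁ = 573, so P₁ = 573/154.
Back-substitute into (2): P₂ = (110 − 1×573/154) / 13 = 1259/154.

P₁ = 573/154, P₂ = 1259/154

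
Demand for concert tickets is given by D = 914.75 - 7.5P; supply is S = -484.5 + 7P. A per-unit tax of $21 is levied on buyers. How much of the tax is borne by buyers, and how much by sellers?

Buyers bear 294/29, sellers bear 315/29

Pre-tax equilibrium: P* = 96.5, Q* = 191.
Tax on buyers shifts demand to D = 914.75 − 7.5(P + 21) = 757.25 - 7.5P.
757.25 - 7.5P = -484.5 + 7P gives seller price Ps = 4967/58; buyers pay Pb = 4967/58 + 21 = 6185/58.
New quantity: Q = 914.75 − 7.5(6185/58) = 3334/29.
Buyer burden = 6185/58 − 96.5 = 294/29; seller burden = 96.5 − 4967/58 = 315/29.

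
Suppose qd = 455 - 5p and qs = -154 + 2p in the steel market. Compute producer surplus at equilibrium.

Equilibrium: 455 - 5p = -154 + 2p gives p* = 87, q* = 20.
Supply starts at p = 77 (where qs = 0).
PS = ½(87 − 77)(20) = 100.

Producer surplus = 100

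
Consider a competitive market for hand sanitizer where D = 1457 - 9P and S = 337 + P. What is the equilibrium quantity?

Set D = S: 1457 - 9P = 337 + P.
1120 = 10P, so P* = 112.
Q* = 1457 − 9(112) = 449.

Q* = 449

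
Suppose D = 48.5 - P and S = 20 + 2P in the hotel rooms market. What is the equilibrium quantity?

Set D = S: 48.5 - P = 20 + 2P.
28.5 = 3P, so P* = 9.5.
Q* = 48.5 − 1(9.5) = 39.

Q* = 39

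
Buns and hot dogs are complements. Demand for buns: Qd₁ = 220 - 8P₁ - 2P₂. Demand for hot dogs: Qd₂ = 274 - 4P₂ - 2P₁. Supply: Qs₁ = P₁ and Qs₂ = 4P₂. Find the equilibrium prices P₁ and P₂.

Market 1: 220 - 8P₁ - 2P₂ = P₁ → 9P₁ + 2P₂ = 220.
Market 2: 8P₂ + 2P₁ = 274.
Eliminating P₂: 8×(1) − 2×(2) gives 68P₁ = 1212, so P₁ = 303/17.
Back-substitute into (2): P₂ = (274 − 2×303/17) / 8 = 1013/34.

P₁ = 303/17, P₂ = 1013/34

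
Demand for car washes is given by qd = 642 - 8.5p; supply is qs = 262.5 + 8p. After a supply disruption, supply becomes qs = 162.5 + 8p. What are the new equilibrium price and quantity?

p' = 959/33, q' = 26069/66

Original equilibrium: p* = 23, q* = 446.5.
New equilibrium: 642 - 8.5p = 162.5 + 8p, so 479.5 = 16.5p and p' = 959/33; q' = 642 − 8.5(959/33) = 26069/66.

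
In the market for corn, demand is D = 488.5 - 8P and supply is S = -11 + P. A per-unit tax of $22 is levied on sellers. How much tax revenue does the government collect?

Tax revenue = 4939/9

Pre-tax equilibrium: P* = 55.5, Q* = 44.5.
Tax on sellers shifts supply to S = -11 + 1(P − 22) = -33 + P.
488.5 - 8P = -33 + P gives buyer price Pb = 1043/18; sellers receive Ps = 1043/18 − 22 = 647/18.
New quantity: Q = 488.5 − 8(1043/18) = 449/18.
Revenue = 22 × 449/18 = 4939/9.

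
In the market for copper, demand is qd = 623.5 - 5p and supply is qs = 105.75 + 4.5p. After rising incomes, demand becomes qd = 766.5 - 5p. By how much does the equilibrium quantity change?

Original equilibrium: p* = 54.5, q* = 351.
New equilibrium: 766.5 - 5p = 105.75 + 4.5p, so 660.75 = 9.5p and p' = 2643/38; q' = 766.5 − 5(2643/38) = 7956/19.
Change in quantity: 7956/19 − 351 = 1287/19.

Δq = 1287/19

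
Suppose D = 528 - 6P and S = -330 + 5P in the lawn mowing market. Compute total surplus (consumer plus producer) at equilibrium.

Equilibrium: 528 - 6P = -330 + 5P gives P* = 78, Q* = 60.
Demand choke price: P = 88; supply starts at P = 66.
CS = ½(88 − 78)(60) = 300; PS = ½(78 − 66)(60) = 360.

Total surplus = 660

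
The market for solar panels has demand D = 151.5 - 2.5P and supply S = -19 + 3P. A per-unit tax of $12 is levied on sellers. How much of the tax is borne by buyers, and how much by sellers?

Pre-tax equilibrium: P* = 31, Q* = 74.
Tax on sellers shifts supply to S = -19 + 3(P − 12) = -55 + 3P.
151.5 - 2.5P = -55 + 3P gives buyer price Pb = 413/11; sellers receive Ps = 413/11 − 12 = 281/11.
New quantity: Q = 151.5 − 2.5(413/11) = 634/11.
Buyer burden = 413/11 − 31 = 72/11; seller burden = 31 − 281/11 = 60/11.

Buyers bear 72/11, sellers bear 60/11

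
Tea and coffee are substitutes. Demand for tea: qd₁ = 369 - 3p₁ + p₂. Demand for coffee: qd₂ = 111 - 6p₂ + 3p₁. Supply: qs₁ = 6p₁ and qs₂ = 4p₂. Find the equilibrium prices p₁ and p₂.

p₁ = 1267/29, p₂ = 702/29

Market 1: 369 - 3p₁ + p₂ = 6p₁ → 9p₁ - p₂ = 369.
Market 2: 10p₂ - 3p₁ = 111.
Eliminating p₂: 10×(1) + 1×(2) gives 87p₁ = 3801, so p₁ = 1267/29.
Back-substitute into (2): p₂ = (111 + 3×1267/29) / 10 = 702/29.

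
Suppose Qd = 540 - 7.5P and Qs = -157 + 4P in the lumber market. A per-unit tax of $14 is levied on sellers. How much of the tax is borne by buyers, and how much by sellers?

Pre-tax equilibrium: P* = 1394/23, Q* = 1965/23.
Tax on sellers shifts supply to Qs = -157 + 4(P − 14) = -213 + 4P.
540 - 7.5P = -213 + 4P gives buyer price Pb = 1506/23; sellers receive Ps = 1506/23 − 14 = 1184/23.
New quantity: Q = 540 − 7.5(1506/23) = 1125/23.
Buyer burden = 1506/23 − 1394/23 = 112/23; seller burden = 1394/23 − 1184/23 = 210/23.

Buyers bear 112/23, sellers bear 210/23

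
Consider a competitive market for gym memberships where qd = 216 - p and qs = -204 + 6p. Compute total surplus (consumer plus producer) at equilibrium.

Total surplus = 14196

Equilibrium: 216 - p = -204 + 6p gives p* = 60, q* = 156.
Demand choke price: p = 216; supply starts at p = 34.
CS = ½(216 − 60)(156) = 12168; PS = ½(60 − 34)(156) = 2028.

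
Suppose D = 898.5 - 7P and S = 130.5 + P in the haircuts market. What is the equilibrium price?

P* = 96

Set D = S: 898.5 - 7P = 130.5 + P.
768 = 8P, so P* = 96.
Q* = 898.5 − 7(96) = 226.5.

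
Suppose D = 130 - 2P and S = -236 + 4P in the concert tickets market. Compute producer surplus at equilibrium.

Producer surplus = 8

Equilibrium: 130 - 2P = -236 + 4P gives P* = 61, Q* = 8.
Supply starts at P = 59 (where S = 0).
PS = ½(61 − 59)(8) = 8.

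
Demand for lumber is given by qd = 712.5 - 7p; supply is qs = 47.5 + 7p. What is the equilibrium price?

p* = 47.5

Set qd = qs: 712.5 - 7p = 47.5 + 7p.
665 = 14p, so p* = 47.5.
q* = 712.5 − 7(47.5) = 380.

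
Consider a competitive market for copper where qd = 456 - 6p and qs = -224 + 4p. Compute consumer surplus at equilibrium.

Consumer surplus = 192

Equilibrium: 456 - 6p = -224 + 4p gives p* = 68, q* = 48.
Demand choke price (qd = 0): p = 76.
CS = ½(76 − 68)(48) = 192.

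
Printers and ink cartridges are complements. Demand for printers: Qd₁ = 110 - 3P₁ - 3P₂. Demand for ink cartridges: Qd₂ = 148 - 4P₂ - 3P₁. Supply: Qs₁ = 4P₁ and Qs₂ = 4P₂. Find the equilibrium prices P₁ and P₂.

P₁ = 436/47, P₂ = 706/47

Market 1: 110 - 3P₁ - 3P₂ = 4P₁ → 7P₁ + 3P₂ = 110.
Market 2: 8P₂ + 3P₁ = 148.
Eliminating P₂: 8×(1) − 3×(2) gives 47P₁ = 436, so P₁ = 436/47.
Back-substitute into (2): P₂ = (148 − 3×436/47) / 8 = 706/47.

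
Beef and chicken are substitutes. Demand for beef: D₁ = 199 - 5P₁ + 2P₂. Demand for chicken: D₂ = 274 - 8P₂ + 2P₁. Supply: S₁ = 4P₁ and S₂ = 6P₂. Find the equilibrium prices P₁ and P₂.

P₁ = 1667/61, P₂ = 1432/61

Market 1: 199 - 5P₁ + 2P₂ = 4P₁ → 9P₁ - 2P₂ = 199.
Market 2: 14P₂ - 2P₁ = 274.
Eliminating P₂: 14×(1) + 2×(2) gives 122P₁ = 3334, so P₁ = 1667/61.
Back-substitute into (2): P₂ = (274 + 2×1667/61) / 14 = 1432/61.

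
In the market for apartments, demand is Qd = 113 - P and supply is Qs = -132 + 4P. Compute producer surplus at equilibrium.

Producer surplus = 512

Equilibrium: 113 - P = -132 + 4P gives P* = 49, Q* = 64.
Supply starts at P = 33 (where Qs = 0).
PS = ½(49 − 33)(64) = 512.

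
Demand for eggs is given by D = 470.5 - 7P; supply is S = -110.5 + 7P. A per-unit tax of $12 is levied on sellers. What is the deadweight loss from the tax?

Pre-tax equilibrium: P* = 41.5, Q* = 180.
Tax on sellers shifts supply to S = -110.5 + 7(P − 12) = -194.5 + 7P.
470.5 - 7P = -194.5 + 7P gives buyer price Pb = 47.5; sellers receive Ps = 47.5 − 12 = 35.5.
New quantity: Q = 470.5 − 7(47.5) = 138.
DWL = ½ × 12 × (180 − 138) = 252.

Deadweight loss = 252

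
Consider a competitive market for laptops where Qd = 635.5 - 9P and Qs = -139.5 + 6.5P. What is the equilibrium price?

Set Qd = Qs: 635.5 - 9P = -139.5 + 6.5P.
775 = 15.5P, so P* = 50.
Q* = 635.5 − 9(50) = 185.5.

P* = 50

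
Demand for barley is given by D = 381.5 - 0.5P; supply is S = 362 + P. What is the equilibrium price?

Set D = S: 381.5 - 0.5P = 362 + P.
19.5 = 1.5P, so P* = 13.
Q* = 381.5 − 0.5(13) = 375.

P* = 13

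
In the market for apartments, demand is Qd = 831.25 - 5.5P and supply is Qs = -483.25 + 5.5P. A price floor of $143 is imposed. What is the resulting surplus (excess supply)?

Equilibrium price would be P* = 119.5, so the floor at 143 binds.
At P = 143: Qd = 44.75, Qs = 303.25.
Surplus = 303.25 − 44.75 = 258.5.

Surplus = 258.5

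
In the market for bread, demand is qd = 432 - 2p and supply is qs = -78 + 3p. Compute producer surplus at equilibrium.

Equilibrium: 432 - 2p = -78 + 3p gives p* = 102, q* = 228.
Supply starts at p = 26 (where qs = 0).
PS = ½(102 − 26)(228) = 8664.

Producer surplus = 8664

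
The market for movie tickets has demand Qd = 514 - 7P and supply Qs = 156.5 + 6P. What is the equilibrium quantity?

Set Qd = Qs: 514 - 7P = 156.5 + 6P.
357.5 = 13P, so P* = 27.5.
Q* = 514 − 7(27.5) = 321.5.

Q* = 321.5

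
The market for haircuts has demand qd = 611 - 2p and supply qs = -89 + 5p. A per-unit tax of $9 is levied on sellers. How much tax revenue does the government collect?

Pre-tax equilibrium: p* = 100, q* = 411.
Tax on sellers shifts supply to qs = -89 + 5(p − 9) = -134 + 5p.
611 - 2p = -134 + 5p gives buyer price pb = 745/7; sellers receive ps = 745/7 − 9 = 682/7.
New quantity: q = 611 − 2(745/7) = 2787/7.
Revenue = 9 × 2787/7 = 25083/7.

Tax revenue = 25083/7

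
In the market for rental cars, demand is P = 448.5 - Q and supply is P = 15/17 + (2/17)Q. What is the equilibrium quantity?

Q* = 400.5

Set the two price expressions equal: 448.5 - Q = 15/17 + (2/17)Q.
15219/34 = (19/17)Q, so Q* = 400.5.
P* = 448.5 − (1)(400.5) = 48.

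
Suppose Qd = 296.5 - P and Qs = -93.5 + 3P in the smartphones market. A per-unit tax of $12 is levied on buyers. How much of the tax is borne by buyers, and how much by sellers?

Buyers bear $9, sellers bear $3

Pre-tax equilibrium: P* = 97.5, Q* = 199.
Tax on buyers shifts demand to Qd = 296.5 − 1(P + 12) = 284.5 - P.
284.5 - P = -93.5 + 3P gives seller price Ps = 94.5; buyers pay Pb = 94.5 + 12 = 106.5.
New quantity: Q = 296.5 − 1(106.5) = 190.
Buyer burden = 106.5 − 97.5 = 9; seller burden = 97.5 − 94.5 = 3.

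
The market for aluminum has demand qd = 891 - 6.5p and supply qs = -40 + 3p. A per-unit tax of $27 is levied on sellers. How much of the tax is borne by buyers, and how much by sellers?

Pre-tax equilibrium: p* = 98, q* = 254.
Tax on sellers shifts supply to qs = -40 + 3(p − 27) = -121 + 3p.
891 - 6.5p = -121 + 3p gives buyer price pb = 2024/19; sellers receive ps = 2024/19 − 27 = 1511/19.
New quantity: q = 891 − 6.5(2024/19) = 3773/19.
Buyer burden = 2024/19 − 98 = 162/19; seller burden = 98 − 1511/19 = 351/19.

Buyers bear 162/19, sellers bear 351/19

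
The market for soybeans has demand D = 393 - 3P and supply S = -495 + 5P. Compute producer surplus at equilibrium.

Equilibrium: 393 - 3P = -495 + 5P gives P* = 111, Q* = 60.
Supply starts at P = 99 (where S = 0).
PS = ½(111 − 99)(60) = 360.

Producer surplus = 360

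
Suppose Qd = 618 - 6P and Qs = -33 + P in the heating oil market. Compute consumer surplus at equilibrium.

Consumer surplus = 300

Equilibrium: 618 - 6P = -33 + P gives P* = 93, Q* = 60.
Demand choke price (Qd = 0): P = 103.
CS = ½(103 − 93)(60) = 300.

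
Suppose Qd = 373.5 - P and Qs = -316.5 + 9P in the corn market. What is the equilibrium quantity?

Set Qd = Qs: 373.5 - P = -316.5 + 9P.
690 = 10P, so P* = 69.
Q* = 373.5 − 1(69) = 304.5.

Q* = 304.5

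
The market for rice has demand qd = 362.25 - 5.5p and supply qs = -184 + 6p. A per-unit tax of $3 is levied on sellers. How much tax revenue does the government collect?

Pre-tax equilibrium: p* = 47.5, q* = 101.
Tax on sellers shifts supply to qs = -184 + 6(p − 3) = -202 + 6p.
362.25 - 5.5p = -202 + 6p gives buyer price pb = 2257/46; sellers receive ps = 2257/46 − 3 = 2119/46.
New quantity: q = 362.25 − 5.5(2257/46) = 2125/23.
Revenue = 3 × 2125/23 = 6375/23.

Tax revenue = 6375/23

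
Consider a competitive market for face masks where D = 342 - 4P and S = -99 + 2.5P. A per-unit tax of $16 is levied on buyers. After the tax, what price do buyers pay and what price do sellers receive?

Pre-tax equilibrium: P* = 882/13, Q* = 918/13.
Tax on buyers shifts demand to D = 342 − 4(P + 16) = 278 - 4P.
278 - 4P = -99 + 2.5P gives seller price Ps = 58; buyers pay Pb = 58 + 16 = 74.
New quantity: Q = 342 − 4(74) = 46.

Buyers pay $74, sellers receive $58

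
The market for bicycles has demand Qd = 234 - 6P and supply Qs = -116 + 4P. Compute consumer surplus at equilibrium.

Equilibrium: 234 - 6P = -116 + 4P gives P* = 35, Q* = 24.
Demand choke price (Qd = 0): P = 39.
CS = ½(39 − 35)(24) = 48.

Consumer surplus = 48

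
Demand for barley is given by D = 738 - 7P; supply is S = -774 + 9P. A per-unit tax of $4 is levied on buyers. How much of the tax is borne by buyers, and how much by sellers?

Pre-tax equilibrium: P* = 94.5, Q* = 76.5.
Tax on buyers shifts demand to D = 738 − 7(P + 4) = 710 - 7P.
710 - 7P = -774 + 9P gives seller price Ps = 92.75; buyers pay Pb = 92.75 + 4 = 96.75.
New quantity: Q = 738 − 7(96.75) = 60.75.
Buyer burden = 96.75 − 94.5 = 2.25; seller burden = 94.5 − 92.75 = 1.75.

Buyers bear $2.25, sellers bear $1.75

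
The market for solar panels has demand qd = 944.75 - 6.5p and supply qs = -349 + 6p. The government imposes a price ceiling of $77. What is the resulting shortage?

Equilibrium price would be p* = 103.5, so the ceiling at 77 binds.
At p = 77: qd = 944.75 − 6.5(77) = 444.25, qs = -349 + 6(77) = 113.
Shortage = 444.25 − 113 = 331.25.

Shortage = 331.25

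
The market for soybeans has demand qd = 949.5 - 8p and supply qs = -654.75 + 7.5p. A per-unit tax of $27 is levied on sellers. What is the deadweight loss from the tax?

Deadweight loss = 43740/31

Pre-tax equilibrium: p* = 103.5, q* = 121.5.
Tax on sellers shifts supply to qs = -654.75 + 7.5(p − 27) = -857.25 + 7.5p.
949.5 - 8p = -857.25 + 7.5p gives buyer price pb = 7227/62; sellers receive ps = 7227/62 − 27 = 5553/62.
New quantity: q = 949.5 − 8(7227/62) = 1053/62.
DWL = ½ × 27 × (121.5 − 1053/62) = 43740/31.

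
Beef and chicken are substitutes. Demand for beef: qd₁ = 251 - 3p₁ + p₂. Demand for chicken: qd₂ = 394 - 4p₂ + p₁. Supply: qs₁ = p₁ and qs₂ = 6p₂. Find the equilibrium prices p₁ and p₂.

Market 1: 251 - 3p₁ + p₂ = p₁ → 4p₁ - p₂ = 251.
Market 2: 10p₂ - p₁ = 394.
Eliminating p₂: 10×(1) + 1×(2) gives 39p₁ = 2904, so p₁ = 968/13.
Back-substitute into (2): p₂ = (394 + 1×968/13) / 10 = 609/13.

p₁ = 968/13, p₂ = 609/13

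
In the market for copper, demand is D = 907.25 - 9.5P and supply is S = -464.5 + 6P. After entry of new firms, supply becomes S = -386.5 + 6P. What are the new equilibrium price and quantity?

Original equilibrium: P* = 88.5, Q* = 66.5.
New equilibrium: 907.25 - 9.5P = -386.5 + 6P, so 1293.75 = 15.5P and P' = 5175/62; Q' = 907.25 − 9.5(5175/62) = 7087/62.

P' = 5175/62, Q' = 7087/62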